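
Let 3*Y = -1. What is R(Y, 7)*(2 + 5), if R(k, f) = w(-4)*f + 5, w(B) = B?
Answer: -161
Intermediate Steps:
Y = -⅓ (Y = (⅓)*(-1) = -⅓ ≈ -0.33333)
R(k, f) = 5 - 4*f (R(k, f) = -4*f + 5 = 5 - 4*f)
R(Y, 7)*(2 + 5) = (5 - 4*7)*(2 + 5) = (5 - 28)*7 = -23*7 = -161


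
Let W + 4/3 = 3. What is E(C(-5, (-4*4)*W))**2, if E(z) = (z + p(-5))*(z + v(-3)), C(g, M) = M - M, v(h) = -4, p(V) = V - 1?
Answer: 576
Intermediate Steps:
W = 5/3 (W = -4/3 + 3 = 5/3 ≈ 1.6667)
p(V) = -1 + V
C(g, M) = 0
E(z) = (-6 + z)*(-4 + z) (E(z) = (z + (-1 - 5))*(z - 4) = (z - 6)*(-4 + z) = (-6 + z)*(-4 + z))
E(C(-5, (-4*4)*W))**2 = (24 + 0**2 - 10*0)**2 = (24 + 0 + 0)**2 = 24**2 = 576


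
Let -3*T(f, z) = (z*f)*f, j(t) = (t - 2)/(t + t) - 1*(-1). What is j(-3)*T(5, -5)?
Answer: 1375/18 ≈ 76.389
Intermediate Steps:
j(t) = 1 + (-2 + t)/(2*t) (j(t) = (-2 + t)/((2*t)) + 1 = (-2 + t)*(1/(2*t)) + 1 = (-2 + t)/(2*t) + 1 = 1 + (-2 + t)/(2*t))
T(f, z) = -z*f²/3 (T(f, z) = -z*f*f/3 = -f*z*f/3 = -z*f²/3)
j(-3)*T(5, -5) = (3/2 - 1/(-3))*(-⅓*(-5)*5²) = (3/2 - 1*(-⅓))*(-⅓*(-5)*25) = (3/2 + ⅓)*(125/3) = (11/6)*(125/3) = 1375/18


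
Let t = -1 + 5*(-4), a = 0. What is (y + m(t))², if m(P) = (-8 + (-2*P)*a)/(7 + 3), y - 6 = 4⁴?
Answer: 1705636/25 ≈ 68226.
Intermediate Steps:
t = -21 (t = -1 - 20 = -21)
y = 262 (y = 6 + 4⁴ = 6 + 256 = 262)
m(P) = -⅘ (m(P) = (-8 - 2*P*0)/(7 + 3) = (-8 + 0)/10 = -8*⅒ = -⅘)
(y + m(t))² = (262 - ⅘)² = (1306/5)² = 1705636/25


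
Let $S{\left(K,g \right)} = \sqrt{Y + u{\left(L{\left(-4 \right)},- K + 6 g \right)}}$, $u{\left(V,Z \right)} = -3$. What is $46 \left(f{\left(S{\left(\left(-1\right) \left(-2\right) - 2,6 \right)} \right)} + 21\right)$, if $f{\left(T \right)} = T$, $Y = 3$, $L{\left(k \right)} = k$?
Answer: $966$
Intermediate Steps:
$S{\left(K,g \right)} = 0$ ($S{\left(K,g \right)} = \sqrt{3 - 3} = \sqrt{0} = 0$)
$46 \left(f{\left(S{\left(\left(-1\right) \left(-2\right) - 2,6 \right)} \right)} + 21\right) = 46 \left(0 + 21\right) = 46 \cdot 21 = 966$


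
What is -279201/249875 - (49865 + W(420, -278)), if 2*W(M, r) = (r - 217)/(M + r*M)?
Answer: -193284120976787/3876061000 ≈ -49866.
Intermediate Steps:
W(M, r) = (-217 + r)/(2*(M + M*r)) (W(M, r) = ((r - 217)/(M + r*M))/2 = ((-217 + r)/(M + M*r))/2 = (-217 + r)/(2*(M + M*r)))
-279201/249875 - (49865 + W(420, -278)) = -279201/249875 - (49865 + (½)*(-217 - 278)/(420*(1 - 278))) = -279201*1/249875 - (49865 + (½)*(1/420)*(-495)/(-277)) = -279201/249875 - (49865 + (½)*(1/420)*(-1/277)*(-495)) = -279201/249875 - (49865 + 33/15512) = -279201/249875 - 1*773505913/15512 = -279201/249875 - 773505913/15512 = -193284120976787/3876061000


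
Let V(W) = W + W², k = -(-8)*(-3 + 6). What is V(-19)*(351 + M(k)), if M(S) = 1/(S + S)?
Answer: 960393/8 ≈ 1.2005e+5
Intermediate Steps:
k = 24 (k = -(-8)*3 = -2*(-12) = 24)
M(S) = 1/(2*S)
V(-19)*(351 + M(k)) = (-19*(1 - 19))*(351 + (½)/24) = (-19*(-18))*(351 + (½)*(1/24)) = 342*(351 + 1/48) = 342*(16849/48) = 960393/8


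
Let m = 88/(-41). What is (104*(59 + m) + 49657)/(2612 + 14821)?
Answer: 2278361/714753 ≈ 3.1876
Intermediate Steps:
m = -88/41 (m = 88*(-1/41) = -88/41 ≈ -2.1463)
(104*(59 + m) + 49657)/(2612 + 14821) = (104*(59 - 88/41) + 49657)/(2612 + 14821) = (104*(2331/41) + 49657)/17433 = (242424/41 + 49657)*(1/17433) = (2278361/41)*(1/17433) = 2278361/714753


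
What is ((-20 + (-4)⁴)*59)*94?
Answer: 1308856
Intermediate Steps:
((-20 + (-4)⁴)*59)*94 = ((-20 + 256)*59)*94 = (236*59)*94 = 13924*94 = 1308856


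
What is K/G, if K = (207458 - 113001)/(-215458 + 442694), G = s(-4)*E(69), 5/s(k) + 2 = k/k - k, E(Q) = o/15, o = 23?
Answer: 850113/5226428 ≈ 0.16266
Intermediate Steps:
E(Q) = 23/15
s(k) = 5/(-1 - k) (s(k) = 5/(-2 + (k/k - k)) = 5/(-2 + (1 - k)) = 5/(-1 - k))
G = 23/9 (G = -5/(1 - 4)*(23/15) = -5/(-3)*(23/15) = -5*(-1/3)*(23/15) = (5/3)*(23/15) = 23/9 ≈ 2.5556)
K = 94457/227236 ≈ 0.41568
K/G = 94457/(227236*(23/9)) = (94457/227236)*(9/23) = 850113/5226428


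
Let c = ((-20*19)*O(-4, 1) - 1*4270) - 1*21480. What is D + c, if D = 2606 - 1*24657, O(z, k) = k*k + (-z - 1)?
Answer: -49321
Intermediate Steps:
O(z, k) = -1 + k² - z (O(z, k) = k² + (-1 - z) = -1 + k² - z)
D = -22051 (D = 2606 - 24657 = -22051)
c = -27270 (c = ((-20*19)*(-1 + 1² - 1*(-4)) - 1*4270) - 1*21480 = (-380*(-1 + 1 + 4) - 4270) - 21480 = (-380*4 - 4270) - 21480 = (-1520 - 4270) - 21480 = -5790 - 21480 = -27270)
D + c = -22051 - 27270 = -49321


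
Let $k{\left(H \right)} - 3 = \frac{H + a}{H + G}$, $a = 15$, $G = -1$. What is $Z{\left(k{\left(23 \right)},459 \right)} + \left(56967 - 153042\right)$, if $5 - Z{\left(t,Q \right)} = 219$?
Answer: $-96289$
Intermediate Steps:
$k{\left(H \right)} = 3 + \frac{15 + H}{-1 + H}$ ($k{\left(H \right)} = 3 + \frac{H + 15}{H - 1} = 3 + \frac{15 + H}{-1 + H}$)
$Z{\left(t,Q \right)} = -214$ ($Z{\left(t,Q \right)} = 5 - 219 = -214$)
$Z{\left(k{\left(23 \right)},459 \right)} + \left(56967 - 153042\right) = -214 + \left(56967 - 153042\right) = -214 - 96075 = -96289$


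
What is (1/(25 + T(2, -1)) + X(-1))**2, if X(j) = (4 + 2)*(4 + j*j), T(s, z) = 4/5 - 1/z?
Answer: 16200625/17956 ≈ 902.24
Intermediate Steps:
T(s, z) = 4/5 - 1/z (T(s, z) = 4*(1/5) - 1/z = 4/5 - 1/z)
X(j) = 24 + 6*j**2 (X(j) = 6*(4 + j**2) = 24 + 6*j**2)
(1/(25 + T(2, -1)) + X(-1))**2 = (1/(25 + (4/5 - 1/(-1))) + (24 + 6*(-1)**2))**2 = (1/(25 + (4/5 - 1*(-1))) + (24 + 6*1))**2 = (1/(25 + (4/5 + 1)) + (24 + 6))**2 = (1/(25 + 9/5) + 30)**2 = (1/(134/5) + 30)**2 = (5/134 + 30)**2 = (4025/134)**2 = 16200625/17956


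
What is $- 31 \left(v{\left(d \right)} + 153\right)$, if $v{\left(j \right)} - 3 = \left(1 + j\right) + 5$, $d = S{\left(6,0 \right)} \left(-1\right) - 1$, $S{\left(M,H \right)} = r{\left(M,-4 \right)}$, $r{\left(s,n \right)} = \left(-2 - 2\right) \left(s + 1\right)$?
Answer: $-5859$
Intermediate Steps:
$r{\left(s,n \right)} = -4 - 4 s$ ($r{\left(s,n \right)} = - 4 \left(1 + s\right) = -4 - 4 s$)
$S{\left(M,H \right)} = -4 - 4 M$
$d = 27$ ($d = \left(-4 - 24\right) \left(-1\right) - 1 = \left(-28\right) \left(-1\right) - 1 = 28 - 1 = 27$)
$v{\left(j \right)} = 9 + j$ ($v{\left(j \right)} = 3 + \left(\left(1 + j\right) + 5\right) = 3 + \left(6 + j\right) = 9 + j$)
$- 31 \left(v{\left(d \right)} + 153\right) = - 31 \left(\left(9 + 27\right) + 153\right) = - 31 \left(36 + 153\right) = \left(-31\right) 189 = -5859$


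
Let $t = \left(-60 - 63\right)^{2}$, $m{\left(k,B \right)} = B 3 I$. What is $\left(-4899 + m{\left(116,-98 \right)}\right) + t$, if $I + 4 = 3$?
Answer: $10524$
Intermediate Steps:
$I = -1$ ($I = -4 + 3 = -1$)
$m{\left(k,B \right)} = - 3 B$ ($m{\left(k,B \right)} = B 3 \left(-1\right) = 3 B \left(-1\right) = - 3 B$)
$t = 15129$ ($t = \left(-123\right)^{2} = 15129$)
$\left(-4899 + m{\left(116,-98 \right)}\right) + t = \left(-4899 - -294\right) + 15129 = \left(-4899 + 294\right) + 15129 = -4605 + 15129 = 10524$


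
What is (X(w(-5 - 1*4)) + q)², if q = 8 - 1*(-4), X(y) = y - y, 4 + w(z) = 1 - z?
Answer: 144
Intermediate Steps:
w(z) = -3 - z (w(z) = -4 + (1 - z) = -3 - z)
X(y) = 0
q = 12 (q = 8 + 4 = 12)
(X(w(-5 - 1*4)) + q)² = (0 + 12)² = 12² = 144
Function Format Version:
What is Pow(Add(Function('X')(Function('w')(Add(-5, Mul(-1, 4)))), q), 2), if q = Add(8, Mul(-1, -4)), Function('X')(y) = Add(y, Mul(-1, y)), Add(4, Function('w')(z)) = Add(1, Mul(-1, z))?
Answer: 144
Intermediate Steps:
Function('w')(z) = Add(-3, Mul(-1, z)) (Function('w')(z) = Add(-4, Add(1, Mul(-1, z))) = Add(-3, Mul(-1, z)))
Function('X')(y) = 0
q = 12 (q = Add(8, 4) = 12)
Pow(Add(Function('X')(Function('w')(Add(-5, Mul(-1, 4)))), q), 2) = Pow(Add(0, 12), 2) = Pow(12, 2) = 144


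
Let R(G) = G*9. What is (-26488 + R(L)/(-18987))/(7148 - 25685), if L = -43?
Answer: 167642423/117320673 ≈ 1.4289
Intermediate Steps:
R(G) = 9*G
(-26488 + R(L)/(-18987))/(7148 - 25685) = (-26488 + (9*(-43))/(-18987))/(7148 - 25685) = (-26488 - 387*(-1/18987))/(-18537) = (-26488 + 129/6329)*(-1/18537) = -167642423/6329*(-1/18537) = 167642423/117320673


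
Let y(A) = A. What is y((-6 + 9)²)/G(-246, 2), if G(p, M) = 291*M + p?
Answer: 3/112 ≈ 0.026786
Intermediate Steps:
G(p, M) = p + 291*M
y((-6 + 9)²)/G(-246, 2) = (-6 + 9)²/(-246 + 291*2) = 3²/(-246 + 582) = 9/336 = 9*(1/336) = 3/112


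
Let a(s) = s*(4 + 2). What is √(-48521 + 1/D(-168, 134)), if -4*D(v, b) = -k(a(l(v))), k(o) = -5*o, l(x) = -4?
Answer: I*√43668870/30 ≈ 220.27*I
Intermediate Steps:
a(s) = 6*s (a(s) = s*6 = 6*s)
D(v, b) = 30 (D(v, b) = -(-1)*(-30*(-4))/4 = -(-1)*(-5*(-24))/4 = -(-1)*120/4 = -¼*(-120) = 30)
√(-48521 + 1/D(-168, 134)) = √(-48521 + 1/30) = √(-1455629/30) = I*√43668870/30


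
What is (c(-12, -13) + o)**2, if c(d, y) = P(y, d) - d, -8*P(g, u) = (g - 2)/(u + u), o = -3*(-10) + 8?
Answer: 10208025/4096 ≈ 2492.2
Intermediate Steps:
o = 38 (o = 30 + 8 = 38)
P(g, u) = -(-2 + g)/(16*u) (P(g, u) = -(g - 2)/(8*(u + u)) = -(-2 + g)/(8*(2*u)) = -(-2 + g)*1/(2*u)/8 = -(-2 + g)/(16*u))
c(d, y) = -d + (2 - y)/(16*d) (c(d, y) = (2 - y)/(16*d) - d = -d + (2 - y)/(16*d))
(c(-12, -13) + o)**2 = ((1/16)*(2 - 1*(-13) - 16*(-12)**2)/(-12) + 38)**2 = ((1/16)*(-1/12)*(2 + 13 - 16*144) + 38)**2 = ((1/16)*(-1/12)*(2 + 13 - 2304) + 38)**2 = ((1/16)*(-1/12)*(-2289) + 38)**2 = (763/64 + 38)**2 = (3195/64)**2 = 10208025/4096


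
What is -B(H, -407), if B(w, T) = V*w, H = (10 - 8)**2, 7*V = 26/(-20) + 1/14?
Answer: 172/245 ≈ 0.70204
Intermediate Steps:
V = -43/245 (V = (26/(-20) + 1/14)/7 = (26*(-1/20) + 1*(1/14))/7 = (-13/10 + 1/14)/7 = (1/7)*(-43/35) = -43/245 ≈ -0.17551)
H = 4 (H = 2**2 = 4)
B(w, T) = -43*w/245
-B(H, -407) = -(-43)*4/245 = -1*(-172/245) = 172/245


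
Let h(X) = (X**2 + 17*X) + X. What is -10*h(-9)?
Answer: 810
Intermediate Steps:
h(X) = X**2 + 18*X
-10*h(-9) = -(-90)*(18 - 9) = -(-90)*9 = -10*(-81) = 810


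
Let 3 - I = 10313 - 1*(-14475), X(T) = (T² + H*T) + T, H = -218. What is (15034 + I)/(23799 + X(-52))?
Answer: -9751/37787 ≈ -0.25805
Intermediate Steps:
X(T) = T² - 217*T (X(T) = (T² - 218*T) + T = T² - 217*T)
I = -24785 (I = 3 - (10313 - 1*(-14475)) = 3 - (10313 + 14475) = 3 - 1*24788 = 3 - 24788 = -24785)
(15034 + I)/(23799 + X(-52)) = (15034 - 24785)/(23799 - 52*(-217 - 52)) = -9751/(23799 - 52*(-269)) = -9751/(23799 + 13988) = -9751/37787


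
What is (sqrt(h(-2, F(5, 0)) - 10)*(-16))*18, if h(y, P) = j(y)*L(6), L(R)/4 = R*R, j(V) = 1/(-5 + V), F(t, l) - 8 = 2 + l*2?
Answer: -288*I*sqrt(1498)/7 ≈ -1592.4*I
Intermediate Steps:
F(t, l) = 10 + 2*l (F(t, l) = 8 + (2 + l*2) = 8 + (2 + 2*l) = 10 + 2*l)
L(R) = 4*R**2 (L(R) = 4*(R*R) = 4*R**2)
h(y, P) = 144/(-5 + y) (h(y, P) = (4*6**2)/(-5 + y) = (4*36)/(-5 + y) = 144/(-5 + y))
(sqrt(h(-2, F(5, 0)) - 10)*(-16))*18 = (sqrt(144/(-5 - 2) - 10)*(-16))*18 = (sqrt(144/(-7) - 10)*(-16))*18 = (sqrt(144*(-1/7) - 10)*(-16))*18 = (sqrt(-144/7 - 10)*(-16))*18 = (sqrt(-214/7)*(-16))*18 = ((I*sqrt(1498)/7)*(-16))*18 = -16*I*sqrt(1498)/7*18 = -288*I*sqrt(1498)/7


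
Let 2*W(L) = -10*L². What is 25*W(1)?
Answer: -125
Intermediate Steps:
W(L) = -5*L² (W(L) = (-10*L²)/2 = -5*L²)
25*W(1) = 25*(-5*1²) = 25*(-5*1) = 25*(-5) = -125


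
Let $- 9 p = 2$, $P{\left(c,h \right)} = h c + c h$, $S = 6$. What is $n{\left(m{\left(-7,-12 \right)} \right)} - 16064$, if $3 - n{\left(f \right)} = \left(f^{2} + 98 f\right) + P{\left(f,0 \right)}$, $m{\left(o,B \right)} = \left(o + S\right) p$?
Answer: $- \frac{1302709}{81} \approx -16083.0$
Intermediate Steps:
$P{\left(c,h \right)} = 2 c h$ ($P{\left(c,h \right)} = c h + c h = 2 c h$)
$p = - \frac{2}{9}$ ($p = \left(- \frac{1}{9}\right) 2 = - \frac{2}{9} \approx -0.22222$)
$m{\left(o,B \right)} = - \frac{4}{3} - \frac{2 o}{9}$ ($m{\left(o,B \right)} = \left(o + 6\right) \left(- \frac{2}{9}\right) = \left(6 + o\right) \left(- \frac{2}{9}\right) = - \frac{4}{3} - \frac{2 o}{9}$)
$n{\left(f \right)} = 3 - f^{2} - 98 f$ ($n{\left(f \right)} = 3 - \left(\left(f^{2} + 98 f\right) + 2 f 0\right) = 3 - \left(\left(f^{2} + 98 f\right) + 0\right) = 3 - \left(f^{2} + 98 f\right) = 3 - f^{2} - 98 f$)
$n{\left(m{\left(-7,-12 \right)} \right)} - 16064 = \left(3 - \left(- \frac{4}{3} - - \frac{14}{9}\right)^{2} - 98 \left(- \frac{4}{3} - - \frac{14}{9}\right)\right) - 16064 = \left(3 - \left(- \frac{4}{3} + \frac{14}{9}\right)^{2} - 98 \left(- \frac{4}{3} + \frac{14}{9}\right)\right) - 16064 = \left(3 - \left(\frac{2}{9}\right)^{2} - \frac{196}{9}\right) - 16064 = \left(3 - \frac{4}{81} - \frac{196}{9}\right) - 16064 = - \frac{1525}{81} - 16064 = - \frac{1302709}{81}$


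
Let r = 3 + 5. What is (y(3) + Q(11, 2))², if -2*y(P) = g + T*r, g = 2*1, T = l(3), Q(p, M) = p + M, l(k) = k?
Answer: 0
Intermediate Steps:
r = 8
Q(p, M) = M + p
T = 3
g = 2
y(P) = -13 (y(P) = -(2 + 3*8)/2 = -(2 + 24)/2 = -½*26 = -13)
(y(3) + Q(11, 2))² = (-13 + (2 + 11))² = (-13 + 13)² = 0² = 0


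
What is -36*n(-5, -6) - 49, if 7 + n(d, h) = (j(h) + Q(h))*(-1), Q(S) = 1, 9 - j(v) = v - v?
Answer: 563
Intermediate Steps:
j(v) = 9 (j(v) = 9 - (v - v) = 9 - 1*0 = 9 + 0 = 9)
n(d, h) = -17 (n(d, h) = -7 + (9 + 1)*(-1) = -7 + 10*(-1) = -7 - 10 = -17)
-36*n(-5, -6) - 49 = -36*(-17) - 49 = 612 - 49 = 563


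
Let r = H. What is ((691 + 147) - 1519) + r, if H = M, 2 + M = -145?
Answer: -828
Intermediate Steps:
M = -147 (M = -2 - 145 = -147)
H = -147
r = -147
((691 + 147) - 1519) + r = ((691 + 147) - 1519) - 147 = (838 - 1519) - 147 = -681 - 147 = -828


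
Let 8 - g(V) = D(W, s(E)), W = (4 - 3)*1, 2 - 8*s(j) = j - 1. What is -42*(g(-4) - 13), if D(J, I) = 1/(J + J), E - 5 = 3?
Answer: 231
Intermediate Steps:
E = 8 (E = 5 + 3 = 8)
s(j) = 3/8 - j/8 (s(j) = ¼ - (j - 1)/8 = ¼ - (-1 + j)/8 = ¼ + (⅛ - j/8) = 3/8 - j/8)
W = 1 (W = 1*1 = 1)
D(J, I) = 1/(2*J)
g(V) = 15/2 (g(V) = 8 - 1/(2*1) = 8 - 1/2 = 8 - 1*½ = 8 - ½ = 15/2)
-42*(g(-4) - 13) = -42*(15/2 - 13) = -42*(-11/2) = 231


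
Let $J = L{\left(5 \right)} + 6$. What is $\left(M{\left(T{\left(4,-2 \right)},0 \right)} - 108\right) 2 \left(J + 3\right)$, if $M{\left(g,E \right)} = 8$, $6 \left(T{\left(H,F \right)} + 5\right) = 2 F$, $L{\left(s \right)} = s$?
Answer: $-2800$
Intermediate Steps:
$J = 11$ ($J = 5 + 6 = 11$)
$T{\left(H,F \right)} = -5 + \frac{F}{3}$ ($T{\left(H,F \right)} = -5 + \frac{2 F}{6} = -5 + \frac{F}{3}$)
$\left(M{\left(T{\left(4,-2 \right)},0 \right)} - 108\right) 2 \left(J + 3\right) = \left(8 - 108\right) 2 \left(11 + 3\right) = - 100 \cdot 2 \cdot 14 = \left(-100\right) 28 = -2800$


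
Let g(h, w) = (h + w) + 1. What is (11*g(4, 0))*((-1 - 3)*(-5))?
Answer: 1100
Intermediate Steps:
g(h, w) = 1 + h + w
(11*g(4, 0))*((-1 - 3)*(-5)) = (11*(1 + 4 + 0))*((-1 - 3)*(-5)) = (11*5)*(-4*(-5)) = 55*20 = 1100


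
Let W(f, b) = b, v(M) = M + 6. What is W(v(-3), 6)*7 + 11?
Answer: 53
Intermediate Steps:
v(M) = 6 + M
W(v(-3), 6)*7 + 11 = 6*7 + 11 = 42 + 11 = 53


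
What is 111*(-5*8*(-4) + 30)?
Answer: 21090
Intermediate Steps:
111*(-5*8*(-4) + 30) = 111*(-40*(-4) + 30) = 111*(160 + 30) = 111*190 = 21090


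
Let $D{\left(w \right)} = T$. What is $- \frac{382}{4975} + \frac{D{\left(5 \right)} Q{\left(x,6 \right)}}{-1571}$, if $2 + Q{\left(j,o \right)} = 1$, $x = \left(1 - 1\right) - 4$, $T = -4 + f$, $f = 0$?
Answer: $- \frac{620022}{7815725} \approx -0.07933$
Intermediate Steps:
$T = -4$ ($T = -4 + 0 = -4$)
$x = -4$ ($x = 0 - 4 = -4$)
$Q{\left(j,o \right)} = -1$ ($Q{\left(j,o \right)} = -2 + 1 = -1$)
$D{\left(w \right)} = -4$
$- \frac{382}{4975} + \frac{D{\left(5 \right)} Q{\left(x,6 \right)}}{-1571} = - \frac{382}{4975} + \frac{\left(-4\right) \left(-1\right)}{-1571} = \left(-382\right) \frac{1}{4975} + 4 \left(- \frac{1}{1571}\right) = - \frac{382}{4975} - \frac{4}{1571} = - \frac{620022}{7815725}$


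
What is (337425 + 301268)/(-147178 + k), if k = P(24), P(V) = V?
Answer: -638693/147154 ≈ -4.3403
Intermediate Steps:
k = 24
(337425 + 301268)/(-147178 + k) = (337425 + 301268)/(-147178 + 24) = 638693/(-147154) = 638693*(-1/147154) = -638693/147154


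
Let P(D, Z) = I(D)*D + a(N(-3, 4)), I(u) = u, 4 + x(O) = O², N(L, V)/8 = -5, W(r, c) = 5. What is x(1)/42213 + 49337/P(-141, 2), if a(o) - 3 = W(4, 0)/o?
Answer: 5553608345/2238288041 ≈ 2.4812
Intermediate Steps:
N(L, V) = -40 (N(L, V) = 8*(-5) = -40)
x(O) = -4 + O²
a(o) = 3 + 5/o
P(D, Z) = 23/8 + D² (P(D, Z) = D*D + (3 + 5/(-40)) = D² + (3 + 5*(-1/40)) = D² + (3 - ⅛) = D² + 23/8 = 23/8 + D²)
x(1)/42213 + 49337/P(-141, 2) = (-4 + 1²)/42213 + 49337/(23/8 + (-141)²) = (-4 + 1)*(1/42213) + 49337/(23/8 + 19881) = -3*1/42213 + 49337/(159071/8) = -1/14071 + 49337*(8/159071) = -1/14071 + 394696/159071 = 5553608345/2238288041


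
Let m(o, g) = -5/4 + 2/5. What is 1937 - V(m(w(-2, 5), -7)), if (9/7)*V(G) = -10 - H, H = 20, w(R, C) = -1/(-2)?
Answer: 5881/3 ≈ 1960.3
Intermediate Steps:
w(R, C) = ½ (w(R, C) = -1*(-½) = ½)
m(o, g) = -17/20 (m(o, g) = -5*¼ + 2*(⅕) = -5/4 + ⅖ = -17/20)
V(G) = -70/3 (V(G) = 7*(-10 - 1*20)/9 = 7*(-10 - 20)/9 = (7/9)*(-30) = -70/3)
1937 - V(m(w(-2, 5), -7)) = 1937 - 1*(-70/3) = 1937 + 70/3 = 5881/3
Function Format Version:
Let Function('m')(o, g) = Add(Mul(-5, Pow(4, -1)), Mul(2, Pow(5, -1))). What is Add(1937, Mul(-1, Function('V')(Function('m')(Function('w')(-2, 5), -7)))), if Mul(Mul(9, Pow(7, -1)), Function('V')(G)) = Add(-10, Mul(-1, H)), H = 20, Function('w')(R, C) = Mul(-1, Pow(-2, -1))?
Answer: Rational(5881, 3) ≈ 1960.3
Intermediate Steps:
Function('w')(R, C) = Rational(1, 2) (Function('w')(R, C) = Mul(-1, Rational(-1, 2)) = Rational(1, 2))
Function('m')(o, g) = Rational(-17, 20) (Function('m')(o, g) = Add(Mul(-5, Rational(1, 4)), Mul(2, Rational(1, 5))) = Add(Rational(-5, 4), Rational(2, 5)) = Rational(-17, 20))
Function('V')(G) = Rational(-70, 3) (Function('V')(G) = Mul(Rational(7, 9), Add(-10, Mul(-1, 20))) = Mul(Rational(7, 9), Add(-10, -20)) = Mul(Rational(7, 9), -30) = Rational(-70, 3))
Add(1937, Mul(-1, Function('V')(Function('m')(Function('w')(-2, 5), -7)))) = Add(1937, Mul(-1, Rational(-70, 3))) = Add(1937, Rational(70, 3)) = Rational(5881, 3)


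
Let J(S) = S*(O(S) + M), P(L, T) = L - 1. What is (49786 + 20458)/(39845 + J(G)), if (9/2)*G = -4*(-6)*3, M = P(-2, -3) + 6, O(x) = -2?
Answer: 70244/39861 ≈ 1.7622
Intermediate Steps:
P(L, T) = -1 + L
M = 3 (M = (-1 - 2) + 6 = -3 + 6 = 3)
G = 16 (G = 2*(-4*(-6)*3)/9 = 2*(24*3)/9 = (2/9)*72 = 16)
J(S) = S (J(S) = S*(-2 + 3) = S*1 = S)
(49786 + 20458)/(39845 + J(G)) = (49786 + 20458)/(39845 + 16) = 70244/39861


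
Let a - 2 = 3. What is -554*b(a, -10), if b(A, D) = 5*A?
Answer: -13850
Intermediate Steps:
a = 5 (a = 2 + 3 = 5)
-554*b(a, -10) = -2770*5 = -554*25 = -13850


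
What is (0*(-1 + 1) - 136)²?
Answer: 18496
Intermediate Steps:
(0*(-1 + 1) - 136)² = (0*0 - 136)² = (0 - 136)² = (-136)² = 18496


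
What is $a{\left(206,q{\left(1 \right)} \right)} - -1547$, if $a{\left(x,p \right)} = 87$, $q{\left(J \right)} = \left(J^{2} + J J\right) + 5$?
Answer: $1634$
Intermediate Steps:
$q{\left(J \right)} = 5 + 2 J^{2}$ ($q{\left(J \right)} = \left(J^{2} + J^{2}\right) + 5 = 2 J^{2} + 5 = 5 + 2 J^{2}$)
$a{\left(206,q{\left(1 \right)} \right)} - -1547 = 87 - -1547 = 87 + 1547 = 1634$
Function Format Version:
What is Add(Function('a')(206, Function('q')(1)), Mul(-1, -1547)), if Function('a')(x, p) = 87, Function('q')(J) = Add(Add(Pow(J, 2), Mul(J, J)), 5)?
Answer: 1634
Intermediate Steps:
Function('q')(J) = Add(5, Mul(2, Pow(J, 2))) (Function('q')(J) = Add(Add(Pow(J, 2), Pow(J, 2)), 5) = Add(Mul(2, Pow(J, 2)), 5) = Add(5, Mul(2, Pow(J, 2))))
Add(Function('a')(206, Function('q')(1)), Mul(-1, -1547)) = Add(87, Mul(-1, -1547)) = Add(87, 1547) = 1634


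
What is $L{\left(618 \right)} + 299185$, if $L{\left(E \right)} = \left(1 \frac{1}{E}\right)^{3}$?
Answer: $\frac{70616345938921}{236029032} \approx 2.9919 \cdot 10^{5}$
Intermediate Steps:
$L{\left(E \right)} = \frac{1}{E^{3}}$ ($L{\left(E \right)} = \left(\frac{1}{E}\right)^{3} = \frac{1}{E^{3}}$)
$L{\left(618 \right)} + 299185 = \frac{1}{236029032} + 299185 = \frac{70616345938921}{236029032}$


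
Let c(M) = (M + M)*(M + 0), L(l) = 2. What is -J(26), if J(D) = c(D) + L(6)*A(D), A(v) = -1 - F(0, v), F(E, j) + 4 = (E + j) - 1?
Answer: -1308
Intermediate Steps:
F(E, j) = -5 + E + j (F(E, j) = -4 + ((E + j) - 1) = -4 + (-1 + E + j) = -5 + E + j)
c(M) = 2*M**2 (c(M) = (2*M)*M = 2*M**2)
A(v) = 4 - v (A(v) = -1 - (-5 + 0 + v) = -1 - (-5 + v) = -1 + (5 - v) = 4 - v)
J(D) = 8 - 2*D + 2*D**2 (J(D) = 2*D**2 + 2*(4 - D) = 2*D**2 + (8 - 2*D) = 8 - 2*D + 2*D**2)
-J(26) = -(8 - 2*26 + 2*26**2) = -(8 - 52 + 2*676) = -(8 - 52 + 1352) = -1*1308 = -1308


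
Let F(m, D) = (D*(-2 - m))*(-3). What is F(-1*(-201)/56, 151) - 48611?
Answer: -2580427/56 ≈ -46079.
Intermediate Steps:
F(m, D) = -3*D*(-2 - m)
F(-1*(-201)/56, 151) - 48611 = 3*151*(2 - 1*(-201)/56) - 48611 = 3*151*(2 + 201*(1/56)) - 48611 = 3*151*(2 + 201/56) - 48611 = 3*151*(313/56) - 48611 = 141789/56 - 48611 = -2580427/56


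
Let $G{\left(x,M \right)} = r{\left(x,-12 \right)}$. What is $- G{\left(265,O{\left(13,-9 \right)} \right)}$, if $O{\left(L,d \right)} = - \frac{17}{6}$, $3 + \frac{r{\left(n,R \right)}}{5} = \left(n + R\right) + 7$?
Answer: $-1285$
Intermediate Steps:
$r{\left(n,R \right)} = 20 + 5 R + 5 n$ ($r{\left(n,R \right)} = -15 + 5 \left(\left(n + R\right) + 7\right) = -15 + 5 \left(\left(R + n\right) + 7\right) = -15 + 5 \left(7 + R + n\right) = -15 + \left(35 + 5 R + 5 n\right) = 20 + 5 R + 5 n$)
$O{\left(L,d \right)} = - \frac{17}{6}$ ($O{\left(L,d \right)} = \left(-17\right) \frac{1}{6} = - \frac{17}{6}$)
$G{\left(x,M \right)} = -40 + 5 x$ ($G{\left(x,M \right)} = 20 + 5 \left(-12\right) + 5 x = 20 - 60 + 5 x = -40 + 5 x$)
$- G{\left(265,O{\left(13,-9 \right)} \right)} = - (-40 + 5 \cdot 265) = - (-40 + 1325) = \left(-1\right) 1285 = -1285$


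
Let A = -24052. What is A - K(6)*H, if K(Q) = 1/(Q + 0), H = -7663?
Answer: -136649/6 ≈ -22775.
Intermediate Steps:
K(Q) = 1/Q
A - K(6)*H = -24052 - (-7663)/6 = -24052 - 1*(-7663/6) = -24052 + 7663/6 = -136649/6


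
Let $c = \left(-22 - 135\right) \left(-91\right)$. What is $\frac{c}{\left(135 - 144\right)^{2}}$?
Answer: $\frac{14287}{81} \approx 176.38$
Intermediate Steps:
$c = 14287$ ($c = \left(-157\right) \left(-91\right) = 14287$)
$\frac{c}{\left(135 - 144\right)^{2}} = \frac{14287}{\left(135 - 144\right)^{2}} = \frac{14287}{\left(-9\right)^{2}} = \frac{14287}{81}$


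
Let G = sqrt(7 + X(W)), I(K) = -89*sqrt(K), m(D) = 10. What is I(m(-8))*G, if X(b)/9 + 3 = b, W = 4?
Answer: -356*sqrt(10) ≈ -1125.8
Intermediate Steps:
X(b) = -27 + 9*b
G = 4 (G = sqrt(7 + (-27 + 9*4)) = sqrt(7 + (-27 + 36)) = sqrt(7 + 9) = sqrt(16) = 4)
I(m(-8))*G = -89*sqrt(10)*4 = -356*sqrt(10)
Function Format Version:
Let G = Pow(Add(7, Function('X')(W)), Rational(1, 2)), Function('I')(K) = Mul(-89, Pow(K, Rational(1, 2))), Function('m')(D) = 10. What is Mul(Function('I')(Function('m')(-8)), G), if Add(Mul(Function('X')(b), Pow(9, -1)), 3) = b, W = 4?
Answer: Mul(-356, Pow(10, Rational(1, 2))) ≈ -1125.8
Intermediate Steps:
Function('X')(b) = Add(-27, Mul(9, b))
G = 4 (G = Pow(Add(7, Add(-27, Mul(9, 4))), Rational(1, 2)) = Pow(Add(7, Add(-27, 36)), Rational(1, 2)) = Pow(Add(7, 9), Rational(1, 2)) = Pow(16, Rational(1, 2)) = 4)
Mul(Function('I')(Function('m')(-8)), G) = Mul(Mul(-89, Pow(10, Rational(1, 2))), 4) = Mul(-356, Pow(10, Rational(1, 2)))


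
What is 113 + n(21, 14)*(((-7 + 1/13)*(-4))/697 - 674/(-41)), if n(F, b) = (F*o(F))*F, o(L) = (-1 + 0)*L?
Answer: -1381773061/9061 ≈ -1.5250e+5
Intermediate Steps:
o(L) = -L
n(F, b) = -F³ (n(F, b) = (F*(-F))*F = (-F²)*F = -F³)
113 + n(21, 14)*(((-7 + 1/13)*(-4))/697 - 674/(-41)) = 113 + (-1*21³)*(((-7 + 1/13)*(-4))/697 - 674/(-41)) = 113 + (-1*9261)*(((-7 + 1/13)*(-4))*(1/697) - 674*(-1/41)) = 113 - 9261*(-90/13*(-4)*(1/697) + 674/41) = 113 - 9261*((360/13)*(1/697) + 674/41) = 113 - 9261*(360/9061 + 674/41) = 113 - 9261*149314/9061 = 113 - 1382796954/9061 = -1381773061/9061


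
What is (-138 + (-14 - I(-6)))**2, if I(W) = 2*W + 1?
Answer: 19881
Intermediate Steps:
I(W) = 1 + 2*W
(-138 + (-14 - I(-6)))**2 = (-138 + (-14 - (1 + 2*(-6))))**2 = (-138 + (-14 - (1 - 12)))**2 = (-138 + (-14 - 1*(-11)))**2 = (-138 + (-14 + 11))**2 = (-138 - 3)**2 = (-141)**2 = 19881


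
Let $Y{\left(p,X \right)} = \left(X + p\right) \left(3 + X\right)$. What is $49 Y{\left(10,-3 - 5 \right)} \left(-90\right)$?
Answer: $44100$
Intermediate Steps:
$Y{\left(p,X \right)} = \left(3 + X\right) \left(X + p\right)$
$49 Y{\left(10,-3 - 5 \right)} \left(-90\right) = 49 \left(\left(-3 - 5\right)^{2} + 3 \left(-3 - 5\right) + 3 \cdot 10 + \left(-3 - 5\right) 10\right) \left(-90\right) = 49 \left(\left(-8\right)^{2} + 3 \left(-8\right) + 30 - 80\right) \left(-90\right) = 49 \left(64 - 24 + 30 - 80\right) \left(-90\right) = 49 \left(-10\right) \left(-90\right) = \left(-490\right) \left(-90\right) = 44100$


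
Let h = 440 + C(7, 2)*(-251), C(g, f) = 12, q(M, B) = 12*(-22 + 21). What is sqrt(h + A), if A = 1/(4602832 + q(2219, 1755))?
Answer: 3*I*sqrt(1513618567138055)/2301410 ≈ 50.715*I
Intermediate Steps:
q(M, B) = -12 (q(M, B) = 12*(-1) = -12)
h = -2572 (h = 440 + 12*(-251) = 440 - 3012 = -2572)
A = 1/4602820 (A = 1/(4602832 - 12) = 1/4602820 ≈ 2.1726e-7)
sqrt(h + A) = sqrt(-2572 + 1/4602820) = sqrt(-11838453039/4602820) = 3*I*sqrt(1513618567138055)/2301410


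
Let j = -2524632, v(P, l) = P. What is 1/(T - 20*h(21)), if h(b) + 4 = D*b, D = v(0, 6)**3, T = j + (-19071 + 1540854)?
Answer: -1/1002769 ≈ -9.9724e-7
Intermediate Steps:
T = -1002849 (T = -2524632 + (-19071 + 1540854) = -2524632 + 1521783 = -1002849)
D = 0 (D = 0**3 = 0)
h(b) = -4 (h(b) = -4 + 0*b = -4 + 0 = -4)
1/(T - 20*h(21)) = 1/(-1002849 - 20*(-4)) = 1/(-1002849 + 80) = 1/(-1002769) = -1/1002769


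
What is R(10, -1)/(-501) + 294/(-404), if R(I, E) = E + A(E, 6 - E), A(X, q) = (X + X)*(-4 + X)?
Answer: -25155/33734 ≈ -0.74569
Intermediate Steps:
A(X, q) = 2*X*(-4 + X) (A(X, q) = (2*X)*(-4 + X) = 2*X*(-4 + X))
R(I, E) = E + 2*E*(-4 + E)
R(10, -1)/(-501) + 294/(-404) = -(-7 + 2*(-1))/(-501) + 294/(-404) = -(-7 - 2)*(-1/501) + 294*(-1/404) = -1*(-9)*(-1/501) - 147/202 = 9*(-1/501) - 147/202 = -3/167 - 147/202 = -25155/33734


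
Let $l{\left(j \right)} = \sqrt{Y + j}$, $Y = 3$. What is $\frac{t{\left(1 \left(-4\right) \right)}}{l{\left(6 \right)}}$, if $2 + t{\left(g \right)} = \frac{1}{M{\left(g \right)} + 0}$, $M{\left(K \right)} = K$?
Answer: $- \frac{3}{4} \approx -0.75$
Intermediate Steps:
$l{\left(j \right)} = \sqrt{3 + j}$
$t{\left(g \right)} = -2 + \frac{1}{g}$ ($t{\left(g \right)} = -2 + \frac{1}{g + 0} = -2 + \frac{1}{g}$)
$\frac{t{\left(1 \left(-4\right) \right)}}{l{\left(6 \right)}} = \frac{-2 + \frac{1}{1 \left(-4\right)}}{\sqrt{3 + 6}} = \frac{-2 + \frac{1}{-4}}{\sqrt{9}} = \frac{-2 - \frac{1}{4}}{3} = \frac{1}{3} \left(- \frac{9}{4}\right) = - \frac{3}{4}$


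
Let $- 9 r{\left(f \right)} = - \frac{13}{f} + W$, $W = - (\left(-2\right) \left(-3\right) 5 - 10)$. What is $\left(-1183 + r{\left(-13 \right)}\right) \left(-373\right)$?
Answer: $\frac{3964244}{9} \approx 4.4047 \cdot 10^{5}$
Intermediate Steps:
$W = -20$ ($W = - (6 \cdot 5 - 10) = - (30 - 10) = \left(-1\right) 20 = -20$)
$r{\left(f \right)} = \frac{20}{9} + \frac{13}{9 f}$ ($r{\left(f \right)} = - \frac{- \frac{13}{f} - 20}{9} = - \frac{-20 - \frac{13}{f}}{9} = \frac{20}{9} + \frac{13}{9 f}$)
$\left(-1183 + r{\left(-13 \right)}\right) \left(-373\right) = \left(-1183 + \frac{13 + 20 \left(-13\right)}{9 \left(-13\right)}\right) \left(-373\right) = \left(-1183 + \frac{1}{9} \left(- \frac{1}{13}\right) \left(13 - 260\right)\right) \left(-373\right) = \left(-1183 + \frac{1}{9} \left(- \frac{1}{13}\right) \left(-247\right)\right) \left(-373\right) = \left(-1183 + \frac{19}{9}\right) \left(-373\right) = \left(- \frac{10628}{9}\right) \left(-373\right) = \frac{3964244}{9}$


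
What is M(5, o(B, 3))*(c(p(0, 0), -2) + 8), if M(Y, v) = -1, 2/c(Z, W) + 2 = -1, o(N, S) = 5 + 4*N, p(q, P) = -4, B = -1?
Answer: -22/3 ≈ -7.3333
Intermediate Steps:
c(Z, W) = -2/3 (c(Z, W) = 2/(-2 - 1) = 2/(-3) = 2*(-1/3) = -2/3)
M(5, o(B, 3))*(c(p(0, 0), -2) + 8) = -(-2/3 + 8) = -1*22/3 = -22/3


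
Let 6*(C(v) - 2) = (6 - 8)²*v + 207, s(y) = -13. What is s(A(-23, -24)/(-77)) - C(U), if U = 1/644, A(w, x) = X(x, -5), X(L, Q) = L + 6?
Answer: -23909/483 ≈ -49.501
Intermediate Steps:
X(L, Q) = 6 + L
A(w, x) = 6 + x
U = 1/644 ≈ 0.0015528
C(v) = 73/2 + 2*v/3 (C(v) = 2 + ((6 - 8)²*v + 207)/6 = 2 + ((-2)²*v + 207)/6 = 2 + (4*v + 207)/6 = 2 + (207 + 4*v)/6 = 2 + (69/2 + 2*v/3) = 73/2 + 2*v/3)
s(A(-23, -24)/(-77)) - C(U) = -13 - (73/2 + (⅔)*(1/644)) = -13 - (73/2 + 1/966) = -13 - 1*17630/483 = -13 - 17630/483 = -23909/483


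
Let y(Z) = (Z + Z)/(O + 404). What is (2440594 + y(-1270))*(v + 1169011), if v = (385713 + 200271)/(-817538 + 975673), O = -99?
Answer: 27521485372236355494/9646235 ≈ 2.8531e+12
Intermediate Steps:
y(Z) = 2*Z/305 (y(Z) = (Z + Z)/(-99 + 404) = (2*Z)/305 = (2*Z)*(1/305) = 2*Z/305)
v = 585984/158135 ≈ 3.7056
(2440594 + y(-1270))*(v + 1169011) = (2440594 + (2/305)*(-1270))*(585984/158135 + 1169011) = (2440594 - 508/61)*(184862140469/158135) = (148875726/61)*(184862140469/158135) = 27521485372236355494/9646235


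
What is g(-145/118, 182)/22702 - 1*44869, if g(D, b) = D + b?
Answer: -120196671153/2678836 ≈ -44869.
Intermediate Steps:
g(-145/118, 182)/22702 - 1*44869 = (-145/118 + 182)/22702 - 1*44869 = (-145*1/118 + 182)*(1/22702) - 44869 = (-145/118 + 182)*(1/22702) - 44869 = (21331/118)*(1/22702) - 44869 = 21331/2678836 - 44869 = -120196671153/2678836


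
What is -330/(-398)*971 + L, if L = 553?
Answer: 270262/199 ≈ 1358.1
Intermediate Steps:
-330/(-398)*971 + L = -330/(-398)*971 + 553 = -330*(-1/398)*971 + 553 = (165/199)*971 + 553 = 160215/199 + 553 = 270262/199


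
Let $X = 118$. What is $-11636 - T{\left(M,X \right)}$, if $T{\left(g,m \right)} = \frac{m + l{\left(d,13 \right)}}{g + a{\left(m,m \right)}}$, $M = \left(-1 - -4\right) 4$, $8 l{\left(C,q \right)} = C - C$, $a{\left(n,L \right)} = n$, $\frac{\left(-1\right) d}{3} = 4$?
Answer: $- \frac{756399}{65} \approx -11637.0$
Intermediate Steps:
$d = -12$ ($d = \left(-3\right) 4 = -12$)
$l{\left(C,q \right)} = 0$ ($l{\left(C,q \right)} = \frac{C - C}{8} = \frac{1}{8} \cdot 0 = 0$)
$M = 12$ ($M = \left(-1 + 4\right) 4 = 3 \cdot 4 = 12$)
$T{\left(g,m \right)} = \frac{m}{g + m}$ ($T{\left(g,m \right)} = \frac{m + 0}{g + m} = \frac{m}{g + m}$)
$-11636 - T{\left(M,X \right)} = -11636 - \frac{118}{12 + 118} = -11636 - \frac{118}{130} = -11636 - 118 \cdot \frac{1}{130} = -11636 - \frac{59}{65} = - \frac{756399}{65}$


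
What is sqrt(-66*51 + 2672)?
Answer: I*sqrt(694) ≈ 26.344*I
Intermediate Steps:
sqrt(-66*51 + 2672) = sqrt(-3366 + 2672) = sqrt(-694) = I*sqrt(694)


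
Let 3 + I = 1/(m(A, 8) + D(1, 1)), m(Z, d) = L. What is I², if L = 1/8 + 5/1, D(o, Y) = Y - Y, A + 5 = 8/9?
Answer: 13225/1681 ≈ 7.8673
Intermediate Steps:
A = -37/9 (A = -5 + 8/9 = -37/9 ≈ -4.1111)
D(o, Y) = 0
L = 41/8 (L = 1*(⅛) + 5*1 = ⅛ + 5 = 41/8 ≈ 5.1250)
m(Z, d) = 41/8
I = -115/41 (I = -3 + 1/(41/8 + 0) = -3 + 1/(41/8) = -3 + 8/41 = -115/41 ≈ -2.8049)
I² = (-115/41)² = 13225/1681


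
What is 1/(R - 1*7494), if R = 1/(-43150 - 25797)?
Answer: -68947/516688819 ≈ -0.00013344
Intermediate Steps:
R = -1/68947 (R = 1/(-68947) = -1/68947 ≈ -1.4504e-5)
1/(R - 1*7494) = 1/(-1/68947 - 1*7494) = 1/(-1/68947 - 7494) = 1/(-516688819/68947) = -68947/516688819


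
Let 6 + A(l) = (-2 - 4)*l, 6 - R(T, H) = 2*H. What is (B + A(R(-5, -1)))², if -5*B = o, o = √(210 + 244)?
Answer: (270 + √454)²/25 ≈ 3394.4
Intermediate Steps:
R(T, H) = 6 - 2*H
o = √454 ≈ 21.307
A(l) = -6 - 6*l (A(l) = -6 + (-2 - 4)*l = -6 - 6*l)
B = -√454/5 ≈ -4.2615
(B + A(R(-5, -1)))² = (-√454/5 + (-6 - 6*(6 - 2*(-1))))² = (-√454/5 + (-6 - 6*(6 + 2)))² = (-√454/5 + (-6 - 6*8))² = (-√454/5 + (-6 - 48))² = (-√454/5 - 54)² = (-54 - √454/5)²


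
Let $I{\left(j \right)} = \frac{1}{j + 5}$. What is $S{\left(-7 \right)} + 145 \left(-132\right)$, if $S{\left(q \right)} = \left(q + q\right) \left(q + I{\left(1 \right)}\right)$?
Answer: $- \frac{57133}{3} \approx -19044.0$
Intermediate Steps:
$I{\left(j \right)} = \frac{1}{5 + j}$
$S{\left(q \right)} = 2 q \left(\frac{1}{6} + q\right)$ ($S{\left(q \right)} = \left(q + q\right) \left(q + \frac{1}{5 + 1}\right) = 2 q \left(q + \frac{1}{6}\right) = 2 q \left(\frac{1}{6} + q\right)$)
$S{\left(-7 \right)} + 145 \left(-132\right) = \frac{1}{3} \left(-7\right) \left(1 + 6 \left(-7\right)\right) + 145 \left(-132\right) = \frac{1}{3} \left(-7\right) \left(1 - 42\right) - 19140 = \frac{1}{3} \left(-7\right) \left(-41\right) - 19140 = \frac{287}{3} - 19140 = - \frac{57133}{3}$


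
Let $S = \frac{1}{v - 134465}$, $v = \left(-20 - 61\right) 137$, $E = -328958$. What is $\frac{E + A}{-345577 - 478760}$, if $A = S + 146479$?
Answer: $\frac{8854002733}{39997380798} \approx 0.22136$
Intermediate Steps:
$v = -11097$ ($v = \left(-81\right) 137 = -11097$)
$S = - \frac{1}{145562}$ ($S = \frac{1}{-11097 - 134465} = \frac{1}{-145562} = - \frac{1}{145562} \approx -6.8699 \cdot 10^{-6}$)
$A = \frac{21321776197}{145562}$ ($A = - \frac{1}{145562} + 146479 = \frac{21321776197}{145562} \approx 1.4648 \cdot 10^{5}$)
$\frac{E + A}{-345577 - 478760} = \frac{-328958 + \frac{21321776197}{145562}}{-345577 - 478760} = - \frac{26562008199}{145562 \left(-824337\right)} = \left(- \frac{26562008199}{145562}\right) \left(- \frac{1}{824337}\right) = \frac{8854002733}{39997380798}$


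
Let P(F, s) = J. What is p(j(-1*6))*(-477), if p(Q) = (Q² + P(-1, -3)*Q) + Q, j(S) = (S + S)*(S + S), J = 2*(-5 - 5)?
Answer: -8586000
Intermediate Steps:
J = -20 (J = 2*(-10) = -20)
P(F, s) = -20
j(S) = 4*S² (j(S) = (2*S)*(2*S) = 4*S²)
p(Q) = Q² - 19*Q (p(Q) = (Q² - 20*Q) + Q = Q² - 19*Q)
p(j(-1*6))*(-477) = ((4*(-1*6)²)*(-19 + 4*(-1*6)²))*(-477) = ((4*(-6)²)*(-19 + 4*(-6)²))*(-477) = ((4*36)*(-19 + 4*36))*(-477) = (144*(-19 + 144))*(-477) = (144*125)*(-477) = 18000*(-477) = -8586000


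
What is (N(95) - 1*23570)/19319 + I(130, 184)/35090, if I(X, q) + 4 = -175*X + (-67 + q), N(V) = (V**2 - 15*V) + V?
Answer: -994377953/677903710 ≈ -1.4668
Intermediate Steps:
N(V) = V**2 - 14*V
I(X, q) = -71 + q - 175*X (I(X, q) = -4 + (-175*X + (-67 + q)) = -4 + (-67 + q - 175*X) = -71 + q - 175*X)
(N(95) - 1*23570)/19319 + I(130, 184)/35090 = (95*(-14 + 95) - 1*23570)/19319 + (-71 + 184 - 175*130)/35090 = (95*81 - 23570)*(1/19319) + (-71 + 184 - 22750)*(1/35090) = (7695 - 23570)*(1/19319) - 22637*1/35090 = -15875*1/19319 - 22637/35090 = -15875/19319 - 22637/35090 = -994377953/677903710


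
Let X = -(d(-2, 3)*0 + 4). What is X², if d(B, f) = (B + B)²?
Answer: 16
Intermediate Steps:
d(B, f) = 4*B² (d(B, f) = (2*B)² = 4*B²)
X = -4 (X = -((4*(-2)²)*0 + 4) = -((4*4)*0 + 4) = -(16*0 + 4) = -(0 + 4) = -1*4 = -4)
X² = (-4)² = 16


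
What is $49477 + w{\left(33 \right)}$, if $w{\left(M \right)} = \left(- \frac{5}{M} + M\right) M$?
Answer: $50561$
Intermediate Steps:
$w{\left(M \right)} = M \left(M - \frac{5}{M}\right)$ ($w{\left(M \right)} = \left(M - \frac{5}{M}\right) M = M \left(M - \frac{5}{M}\right)$)
$49477 + w{\left(33 \right)} = 49477 - \left(5 - 33^{2}\right) = 49477 + \left(-5 + 1089\right) = 49477 + 1084 = 50561$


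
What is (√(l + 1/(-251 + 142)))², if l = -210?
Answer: -22891/109 ≈ -210.01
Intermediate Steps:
(√(l + 1/(-251 + 142)))² = (√(-210 + 1/(-251 + 142)))² = (√(-210 + 1/(-109)))² = (√(-210 - 1/109))² = (√(-22891/109))² = (I*√2495119/109)² = -22891/109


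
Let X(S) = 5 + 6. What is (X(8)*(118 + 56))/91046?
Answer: 957/45523 ≈ 0.021022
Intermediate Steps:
X(S) = 11
(X(8)*(118 + 56))/91046 = (11*(118 + 56))/91046 = (11*174)*(1/91046) = 1914*(1/91046) = 957/45523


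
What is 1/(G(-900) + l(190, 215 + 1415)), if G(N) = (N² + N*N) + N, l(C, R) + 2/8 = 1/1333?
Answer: 5332/8633039871 ≈ 6.1763e-7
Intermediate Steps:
l(C, R) = -1329/5332 (l(C, R) = -¼ + 1/1333 = -1329/5332)
G(N) = N + 2*N² (G(N) = (N² + N²) + N = 2*N² + N = N + 2*N²)
1/(G(-900) + l(190, 215 + 1415)) = 1/(-900*(1 + 2*(-900)) - 1329/5332) = 1/(-900*(1 - 1800) - 1329/5332) = 1/(-900*(-1799) - 1329/5332) = 1/(1619100 - 1329/5332) = 1/(8633039871/5332) = 5332/8633039871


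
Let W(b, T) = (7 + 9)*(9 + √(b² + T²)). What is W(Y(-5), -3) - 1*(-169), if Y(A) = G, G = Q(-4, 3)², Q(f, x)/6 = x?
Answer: 313 + 48*√11665 ≈ 5497.2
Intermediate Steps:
Q(f, x) = 6*x
G = 324 (G = (6*3)² = 18² = 324)
Y(A) = 324
W(b, T) = 144 + 16*√(T² + b²) (W(b, T) = 16*(9 + √(T² + b²)) = 144 + 16*√(T² + b²))
W(Y(-5), -3) - 1*(-169) = (144 + 16*√((-3)² + 324²)) - 1*(-169) = (144 + 16*√(9 + 104976)) + 169 = (144 + 16*√104985) + 169 = (144 + 16*(3*√11665)) + 169 = (144 + 48*√11665) + 169 = 313 + 48*√11665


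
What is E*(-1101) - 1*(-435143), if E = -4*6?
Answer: 461567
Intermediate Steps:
E = -24
E*(-1101) - 1*(-435143) = -24*(-1101) - 1*(-435143) = 26424 + 435143 = 461567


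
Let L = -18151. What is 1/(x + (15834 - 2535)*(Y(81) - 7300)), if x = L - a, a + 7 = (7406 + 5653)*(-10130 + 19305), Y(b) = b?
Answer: -1/215839950 ≈ -4.6331e-9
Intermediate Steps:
a = 119816318 (a = -7 + (7406 + 5653)*(-10130 + 19305) = -7 + 13059*9175 = -7 + 119816325 = 119816318)
x = -119834469 (x = -18151 - 1*119816318 = -18151 - 119816318 = -119834469)
1/(x + (15834 - 2535)*(Y(81) - 7300)) = 1/(-119834469 + (15834 - 2535)*(81 - 7300)) = 1/(-119834469 + 13299*(-7219)) = 1/(-119834469 - 96005481) = 1/(-215839950) = -1/215839950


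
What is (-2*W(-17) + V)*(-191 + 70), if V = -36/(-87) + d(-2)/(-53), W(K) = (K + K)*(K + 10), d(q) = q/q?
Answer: 88451605/1537 ≈ 57548.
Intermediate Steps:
d(q) = 1
W(K) = 2*K*(10 + K) (W(K) = (2*K)*(10 + K) = 2*K*(10 + K))
V = 607/1537 (V = -36/(-87) + 1/(-53) = -36*(-1/87) + 1*(-1/53) = 12/29 - 1/53 = 607/1537 ≈ 0.39493)
(-2*W(-17) + V)*(-191 + 70) = (-4*(-17)*(10 - 17) + 607/1537)*(-191 + 70) = (-4*(-17)*(-7) + 607/1537)*(-121) = (-2*238 + 607/1537)*(-121) = (-476 + 607/1537)*(-121) = -731005/1537*(-121) = 88451605/1537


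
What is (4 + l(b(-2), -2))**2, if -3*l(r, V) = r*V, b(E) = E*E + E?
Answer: 256/9 ≈ 28.444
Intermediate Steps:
b(E) = E + E**2 (b(E) = E**2 + E = E + E**2)
l(r, V) = -V*r/3 (l(r, V) = -r*V/3 = -V*r/3)
(4 + l(b(-2), -2))**2 = (4 - 1/3*(-2)*(-2*(1 - 2)))**2 = (4 - 1/3*(-2)*(-2*(-1)))**2 = (4 - 1/3*(-2)*2)**2 = (4 + 4/3)**2 = (16/3)**2 = 256/9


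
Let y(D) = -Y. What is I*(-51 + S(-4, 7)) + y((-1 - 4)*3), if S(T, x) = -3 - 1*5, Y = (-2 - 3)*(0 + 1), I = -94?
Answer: 5551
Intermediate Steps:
Y = -5 (Y = -5*1 = -5)
S(T, x) = -8 (S(T, x) = -3 - 5 = -8)
y(D) = 5 (y(D) = -1*(-5) = 5)
I*(-51 + S(-4, 7)) + y((-1 - 4)*3) = -94*(-51 - 8) + 5 = -94*(-59) + 5 = 5546 + 5 = 5551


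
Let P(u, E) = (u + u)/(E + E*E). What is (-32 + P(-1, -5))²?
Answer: 103041/100 ≈ 1030.4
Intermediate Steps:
P(u, E) = 2*u/(E + E²) (P(u, E) = (2*u)/(E + E²) = 2*u/(E + E²))
(-32 + P(-1, -5))² = (-32 + 2*(-1)/(-5*(1 - 5)))² = (-32 + 2*(-1)*(-⅕)/(-4))² = (-32 + 2*(-1)*(-⅕)*(-¼))² = (-32 - ⅒)² = (-321/10)² = 103041/100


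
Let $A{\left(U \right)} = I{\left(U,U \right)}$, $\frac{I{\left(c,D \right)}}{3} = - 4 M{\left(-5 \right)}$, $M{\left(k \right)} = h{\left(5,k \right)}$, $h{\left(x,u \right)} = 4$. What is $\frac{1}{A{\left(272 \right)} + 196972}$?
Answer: $\frac{1}{196924} \approx 5.0781 \cdot 10^{-6}$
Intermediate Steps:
$M{\left(k \right)} = 4$
$I{\left(c,D \right)} = -48$ ($I{\left(c,D \right)} = 3 \left(\left(-4\right) 4\right) = 3 \left(-16\right) = -48$)
$A{\left(U \right)} = -48$
$\frac{1}{A{\left(272 \right)} + 196972} = \frac{1}{-48 + 196972} = \frac{1}{196924}$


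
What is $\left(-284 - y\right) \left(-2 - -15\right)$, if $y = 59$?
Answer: $-4459$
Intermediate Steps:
$\left(-284 - y\right) \left(-2 - -15\right) = \left(-284 - 59\right) \left(-2 - -15\right) = \left(-284 - 59\right) \left(-2 + 15\right) = \left(-343\right) 13 = -4459$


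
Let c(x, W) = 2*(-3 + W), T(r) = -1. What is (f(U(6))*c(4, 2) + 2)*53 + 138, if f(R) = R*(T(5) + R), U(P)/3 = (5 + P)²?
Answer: -13928792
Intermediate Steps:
U(P) = 3*(5 + P)²
c(x, W) = -6 + 2*W
f(R) = R*(-1 + R)
(f(U(6))*c(4, 2) + 2)*53 + 138 = (((3*(5 + 6)²)*(-1 + 3*(5 + 6)²))*(-6 + 2*2) + 2)*53 + 138 = (((3*11²)*(-1 + 3*11²))*(-6 + 4) + 2)*53 + 138 = (((3*121)*(-1 + 3*121))*(-2) + 2)*53 + 138 = ((363*(-1 + 363))*(-2) + 2)*53 + 138 = ((363*362)*(-2) + 2)*53 + 138 = (131406*(-2) + 2)*53 + 138 = (-262812 + 2)*53 + 138 = -262810*53 + 138 = -13928930 + 138 = -13928792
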